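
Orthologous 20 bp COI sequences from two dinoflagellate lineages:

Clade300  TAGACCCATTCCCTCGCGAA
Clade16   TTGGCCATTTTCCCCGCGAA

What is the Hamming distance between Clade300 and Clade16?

Mismatches occur at site 2 (A↔T), site 4 (A↔G), site 7 (C↔A), site 8 (A↔T), site 11 (C↔T), site 14 (T↔C).
That gives 6 mismatches out of 20 aligned sites, so the Hamming distance is 6.

6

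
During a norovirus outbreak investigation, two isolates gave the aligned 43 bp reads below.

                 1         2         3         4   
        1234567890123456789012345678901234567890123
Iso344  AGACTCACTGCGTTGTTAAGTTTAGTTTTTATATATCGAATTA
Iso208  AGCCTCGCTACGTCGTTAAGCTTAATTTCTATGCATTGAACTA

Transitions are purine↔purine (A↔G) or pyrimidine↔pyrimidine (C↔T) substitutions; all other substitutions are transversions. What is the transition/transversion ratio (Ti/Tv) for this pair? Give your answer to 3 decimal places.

10.000

Differing sites — 3:A/C (Tv); 7:A/G (Ti); 10:G/A (Ti); 14:T/C (Ti); 21:T/C (Ti); 25:G/A (Ti); 29:T/C (Ti); 33:A/G (Ti); 34:T/C (Ti); 37:C/T (Ti); 41:T/C (Ti).
Of the 11 differences, 10 transitions and 1 transversion, so Ti/Tv = 10/1 = 10.000.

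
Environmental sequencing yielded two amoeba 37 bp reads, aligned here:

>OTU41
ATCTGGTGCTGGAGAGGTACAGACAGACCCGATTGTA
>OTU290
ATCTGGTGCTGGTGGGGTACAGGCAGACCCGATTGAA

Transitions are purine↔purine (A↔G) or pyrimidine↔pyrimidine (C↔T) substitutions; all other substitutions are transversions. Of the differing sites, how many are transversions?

2

Mismatches occur at site 13 (A→T, transversion), site 15 (A→G, transition), site 23 (A→G, transition), site 36 (T→A, transversion).
Of the 4 differences, 2 transitions and 2 transversions, so the answer is 2.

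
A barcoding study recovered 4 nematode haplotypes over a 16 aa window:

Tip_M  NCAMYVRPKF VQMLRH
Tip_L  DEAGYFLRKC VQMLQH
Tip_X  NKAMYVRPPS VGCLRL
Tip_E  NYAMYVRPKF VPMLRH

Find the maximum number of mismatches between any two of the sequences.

12

Pairwise Hamming distances:
  Tip_M vs Tip_L: 8
  Tip_M vs Tip_X: 6
  Tip_M vs Tip_E: 2
  Tip_L vs Tip_X: 12
  Tip_L vs Tip_E: 9
  Tip_X vs Tip_E: 6
The largest is 12, between Tip_L and Tip_X.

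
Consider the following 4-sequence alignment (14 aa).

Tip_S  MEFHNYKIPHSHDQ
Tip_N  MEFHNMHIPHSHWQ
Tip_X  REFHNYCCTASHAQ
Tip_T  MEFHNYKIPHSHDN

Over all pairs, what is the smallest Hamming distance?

1

Pairwise Hamming distances:
  Tip_S vs Tip_N: 3
  Tip_S vs Tip_X: 6
  Tip_S vs Tip_T: 1
  Tip_N vs Tip_X: 7
  Tip_N vs Tip_T: 4
  Tip_X vs Tip_T: 7
The smallest is 1, between Tip_S and Tip_T.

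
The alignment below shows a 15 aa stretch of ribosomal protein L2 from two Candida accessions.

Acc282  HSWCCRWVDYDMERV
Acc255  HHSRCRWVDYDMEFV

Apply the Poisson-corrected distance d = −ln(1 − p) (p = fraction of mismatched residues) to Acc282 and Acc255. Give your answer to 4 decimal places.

0.3102

The sequences differ at positions 2 (S/H), 3 (W/S), 4 (C/R), 14 (R/F).
p = 4/15 = 0.266667.
d = −ln(1 − 0.266667) = −ln(0.733333) = 0.3102.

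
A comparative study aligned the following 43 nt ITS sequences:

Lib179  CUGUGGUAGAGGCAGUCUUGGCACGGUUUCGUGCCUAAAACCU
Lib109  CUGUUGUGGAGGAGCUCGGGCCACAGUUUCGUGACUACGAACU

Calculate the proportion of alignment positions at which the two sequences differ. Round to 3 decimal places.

0.302

Mismatches occur at site 5 (G→U), site 8 (A→G), site 13 (C→A), site 14 (A→G), site 15 (G→C), site 18 (U→G), site 19 (U→G), site 21 (G→C), site 25 (G→A), site 34 (C→A), site 38 (A→C), site 39 (A→G), site 41 (C→A).
There are 13 differences over 43 sites, so p = 13/43 = 0.302.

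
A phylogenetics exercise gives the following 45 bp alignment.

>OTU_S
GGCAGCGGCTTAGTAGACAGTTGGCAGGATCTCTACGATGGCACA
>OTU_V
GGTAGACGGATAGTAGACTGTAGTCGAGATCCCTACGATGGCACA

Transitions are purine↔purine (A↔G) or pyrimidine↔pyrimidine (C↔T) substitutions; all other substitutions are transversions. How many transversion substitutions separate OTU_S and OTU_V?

7

The sequences differ at positions 3 (C/T, transition), 6 (C/A, transversion), 7 (G/C, transversion), 9 (C/G, transversion), 10 (T/A, transversion), 19 (A/T, transversion), 22 (T/A, transversion), 24 (G/T, transversion), 26 (A/G, transition), 27 (G/A, transition), 32 (T/C, transition).
Of the 11 differences, 4 transitions and 7 transversions, so the answer is 7.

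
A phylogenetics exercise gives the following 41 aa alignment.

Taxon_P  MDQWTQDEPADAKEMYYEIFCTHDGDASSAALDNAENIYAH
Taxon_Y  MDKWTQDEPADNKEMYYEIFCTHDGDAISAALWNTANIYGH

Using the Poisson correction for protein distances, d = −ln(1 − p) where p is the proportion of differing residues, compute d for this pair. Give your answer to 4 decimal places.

0.1872

Mismatches occur at site 3 (Q↔K), site 12 (A↔N), site 28 (S↔I), site 33 (D↔W), site 35 (A↔T), site 36 (E↔A), site 40 (A↔G).
p = 7/41 = 0.170732.
d = −ln(1 − 0.170732) = −ln(0.829268) = 0.1872.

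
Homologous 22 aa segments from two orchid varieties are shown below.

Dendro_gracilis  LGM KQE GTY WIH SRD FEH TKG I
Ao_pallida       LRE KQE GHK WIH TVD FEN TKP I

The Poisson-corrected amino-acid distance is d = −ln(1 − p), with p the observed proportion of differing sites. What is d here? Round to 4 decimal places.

Mismatches occur at site 2 (G↔R), site 3 (M↔E), site 8 (T↔H), site 9 (Y↔K), site 13 (S↔T), site 14 (R↔V), site 18 (H↔N), site 21 (G↔P).
p = 8/22 = 0.363636.
d = −ln(1 − 0.363636) = −ln(0.636364) = 0.4520.

0.4520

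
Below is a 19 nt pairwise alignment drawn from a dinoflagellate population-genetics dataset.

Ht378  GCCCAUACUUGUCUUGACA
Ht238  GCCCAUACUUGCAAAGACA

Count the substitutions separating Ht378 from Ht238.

4

The sequences differ at positions 12 (U/C), 13 (C/A), 14 (U/A), 15 (U/A).
That gives 4 mismatches out of 19 aligned sites, so the Hamming distance is 4.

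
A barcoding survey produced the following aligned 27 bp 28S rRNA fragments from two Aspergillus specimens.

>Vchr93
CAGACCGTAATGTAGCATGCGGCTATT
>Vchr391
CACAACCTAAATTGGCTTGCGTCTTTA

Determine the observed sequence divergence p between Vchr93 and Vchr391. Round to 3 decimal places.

Mismatches occur at site 3 (G→C), site 5 (C→A), site 7 (G→C), site 11 (T→A), site 12 (G→T), site 14 (A→G), site 17 (A→T), site 22 (G→T), site 25 (A→T), site 27 (T→A).
There are 10 differences over 27 sites, so p = 10/27 = 0.370.

0.370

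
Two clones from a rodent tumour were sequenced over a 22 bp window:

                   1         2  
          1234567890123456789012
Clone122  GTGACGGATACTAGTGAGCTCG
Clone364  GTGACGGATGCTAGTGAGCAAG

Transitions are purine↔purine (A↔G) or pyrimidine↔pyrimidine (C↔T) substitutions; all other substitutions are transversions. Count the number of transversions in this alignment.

The sequences differ at positions 10 (A/G, transition), 20 (T/A, transversion), 21 (C/A, transversion).
Of the 3 differences, 1 transition and 2 transversions, so the answer is 2.

2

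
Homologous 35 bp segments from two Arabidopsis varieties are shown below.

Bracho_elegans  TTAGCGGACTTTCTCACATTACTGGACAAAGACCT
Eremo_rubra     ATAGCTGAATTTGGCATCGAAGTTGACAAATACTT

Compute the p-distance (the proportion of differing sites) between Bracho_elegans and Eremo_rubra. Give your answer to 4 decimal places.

Mismatches occur at site 1 (T↔A), site 6 (G↔T), site 9 (C↔A), site 13 (C↔G), site 14 (T↔G), site 17 (C↔T), site 18 (A↔C), site 19 (T↔G), site 20 (T↔A), site 22 (C↔G), site 24 (G↔T), site 31 (G↔T), site 34 (C↔T).
There are 13 differences over 35 sites, so p = 13/35 = 0.3714.

0.3714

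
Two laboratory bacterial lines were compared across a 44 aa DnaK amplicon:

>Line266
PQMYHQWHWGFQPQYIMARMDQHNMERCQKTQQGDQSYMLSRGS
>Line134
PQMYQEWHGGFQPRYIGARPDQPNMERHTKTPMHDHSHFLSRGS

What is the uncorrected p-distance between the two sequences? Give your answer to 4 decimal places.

0.3409

Differing sites — 5:H/Q; 6:Q/E; 9:W/G; 14:Q/R; 17:M/G; 20:M/P; 23:H/P; 28:C/H; 29:Q/T; 32:Q/P; 33:Q/M; 34:G/H; 36:Q/H; 38:Y/H; 39:M/F.
There are 15 differences over 44 sites, so p = 15/44 = 0.3409.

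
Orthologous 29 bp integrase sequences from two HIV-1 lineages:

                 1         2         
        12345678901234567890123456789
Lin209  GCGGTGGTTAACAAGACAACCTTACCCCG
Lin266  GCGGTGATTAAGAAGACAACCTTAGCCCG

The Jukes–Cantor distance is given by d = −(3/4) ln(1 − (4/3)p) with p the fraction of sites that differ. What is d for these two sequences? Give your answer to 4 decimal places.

The sequences differ at positions 7 (G/A), 12 (C/G), 25 (C/G).
p = 3/29 = 0.103448.
d = −0.75 · ln(1 − (4/3)·0.103448) = −0.75 · ln(0.862069) = −0.75 · (-0.148420) = 0.1113.

0.1113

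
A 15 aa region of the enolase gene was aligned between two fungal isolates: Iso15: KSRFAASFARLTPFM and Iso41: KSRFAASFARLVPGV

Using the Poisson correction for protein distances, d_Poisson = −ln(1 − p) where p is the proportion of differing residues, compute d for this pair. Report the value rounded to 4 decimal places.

0.2231

Mismatches occur at site 12 (T/V), site 14 (F/G), site 15 (M/V).
p = 3/15 = 0.200000.
d = −ln(1 − 0.200000) = −ln(0.800000) = 0.2231.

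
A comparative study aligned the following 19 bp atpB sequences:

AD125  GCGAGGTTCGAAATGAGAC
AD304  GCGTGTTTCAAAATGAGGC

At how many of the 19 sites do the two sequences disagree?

4

Differing sites — 4:A/T; 6:G/T; 10:G/A; 18:A/G.
That gives 4 mismatches out of 19 aligned sites, so the Hamming distance is 4.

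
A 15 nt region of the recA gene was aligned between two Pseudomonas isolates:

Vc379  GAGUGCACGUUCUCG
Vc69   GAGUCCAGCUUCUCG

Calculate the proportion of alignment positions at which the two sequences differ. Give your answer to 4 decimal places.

0.2000

Differing sites — 5:G/C; 8:C/G; 9:G/C.
There are 3 differences over 15 sites, so p = 3/15 = 0.2000.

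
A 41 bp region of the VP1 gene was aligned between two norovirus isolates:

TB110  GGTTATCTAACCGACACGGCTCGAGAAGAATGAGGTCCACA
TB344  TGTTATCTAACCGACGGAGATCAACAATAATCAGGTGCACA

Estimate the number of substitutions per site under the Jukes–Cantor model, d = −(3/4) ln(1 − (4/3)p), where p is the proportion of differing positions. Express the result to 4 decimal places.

Mismatches occur at site 1 (G↔T), site 16 (A↔G), site 17 (C↔G), site 18 (G↔A), site 20 (C↔A), site 23 (G↔A), site 25 (G↔C), site 28 (G↔T), site 32 (G↔C), site 37 (C↔G).
p = 10/41 = 0.243902.
d = −0.75 · ln(1 − (4/3)·0.243902) = −0.75 · ln(0.674797) = −0.75 · (-0.393343) = 0.2950.

0.2950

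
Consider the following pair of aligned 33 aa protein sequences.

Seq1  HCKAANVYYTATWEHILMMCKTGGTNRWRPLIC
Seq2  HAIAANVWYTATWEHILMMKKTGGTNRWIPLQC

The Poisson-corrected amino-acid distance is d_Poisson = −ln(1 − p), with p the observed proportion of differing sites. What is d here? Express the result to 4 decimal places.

0.2007

The sequences differ at positions 2 (C/A), 3 (K/I), 8 (Y/W), 20 (C/K), 29 (R/I), 32 (I/Q).
p = 6/33 = 0.181818.
d = −ln(1 − 0.181818) = −ln(0.818182) = 0.2007.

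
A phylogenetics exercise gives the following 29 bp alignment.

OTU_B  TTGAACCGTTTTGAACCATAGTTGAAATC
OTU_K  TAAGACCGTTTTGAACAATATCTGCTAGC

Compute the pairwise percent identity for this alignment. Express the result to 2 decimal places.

The sequences differ at positions 2 (T/A), 3 (G/A), 4 (A/G), 17 (C/A), 21 (G/T), 22 (T/C), 25 (A/C), 26 (A/T), 28 (T/G).
20 of the 29 sites match, so the percent identity is 20/29 × 100 = 68.97%.

68.97%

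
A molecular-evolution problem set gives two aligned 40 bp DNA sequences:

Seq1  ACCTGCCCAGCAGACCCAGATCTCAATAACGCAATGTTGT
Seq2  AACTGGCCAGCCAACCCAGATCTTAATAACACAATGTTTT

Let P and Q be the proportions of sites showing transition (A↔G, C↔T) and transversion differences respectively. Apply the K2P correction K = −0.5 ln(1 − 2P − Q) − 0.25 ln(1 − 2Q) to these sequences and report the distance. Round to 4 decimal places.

The sequences differ at positions 2 (C/A, transversion), 6 (C/G, transversion), 12 (A/C, transversion), 13 (G/A, transition), 24 (C/T, transition), 31 (G/A, transition), 39 (G/T, transversion).
Of the 7 differences, 3 transitions and 4 transversions over 40 sites: P = 3/40 = 0.075000, Q = 4/40 = 0.100000.
d = −0.5·ln(0.750000) − 0.25·ln(0.800000) = −0.5·(-0.287682) − 0.25·(-0.223144) = 0.1996.

0.1996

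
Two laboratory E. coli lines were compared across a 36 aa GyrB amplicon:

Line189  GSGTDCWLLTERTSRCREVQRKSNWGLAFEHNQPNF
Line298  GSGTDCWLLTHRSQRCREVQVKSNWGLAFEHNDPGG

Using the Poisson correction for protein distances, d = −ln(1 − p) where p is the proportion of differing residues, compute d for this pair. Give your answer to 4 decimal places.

Mismatches occur at site 11 (E→H), site 13 (T→S), site 14 (S→Q), site 21 (R→V), site 33 (Q→D), site 35 (N→G), site 36 (F→G).
p = 7/36 = 0.194444.
d = −ln(1 − 0.194444) = −ln(0.805556) = 0.2162.

0.2162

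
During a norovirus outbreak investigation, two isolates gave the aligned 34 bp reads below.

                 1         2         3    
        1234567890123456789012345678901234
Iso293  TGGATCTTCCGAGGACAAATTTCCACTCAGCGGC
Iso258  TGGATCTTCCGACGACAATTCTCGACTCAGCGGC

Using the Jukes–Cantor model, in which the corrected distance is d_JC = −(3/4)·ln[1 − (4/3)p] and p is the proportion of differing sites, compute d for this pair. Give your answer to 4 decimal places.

Differing sites — 13:G/C; 19:A/T; 21:T/C; 24:C/G.
p = 4/34 = 0.117647.
d = −0.75 · ln(1 − (4/3)·0.117647) = −0.75 · ln(0.843137) = −0.75 · (-0.170626) = 0.1280.

0.1280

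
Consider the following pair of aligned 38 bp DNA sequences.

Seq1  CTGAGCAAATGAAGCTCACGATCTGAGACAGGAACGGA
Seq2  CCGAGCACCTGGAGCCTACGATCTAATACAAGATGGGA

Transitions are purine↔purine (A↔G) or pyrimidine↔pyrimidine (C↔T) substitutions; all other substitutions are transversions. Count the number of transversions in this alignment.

Mismatches occur at site 2 (T/C, transition), site 8 (A/C, transversion), site 9 (A/C, transversion), site 12 (A/G, transition), site 16 (T/C, transition), site 17 (C/T, transition), site 25 (G/A, transition), site 27 (G/T, transversion), site 31 (G/A, transition), site 34 (A/T, transversion), site 35 (C/G, transversion).
Of the 11 differences, 6 transitions and 5 transversions, so the answer is 5.

5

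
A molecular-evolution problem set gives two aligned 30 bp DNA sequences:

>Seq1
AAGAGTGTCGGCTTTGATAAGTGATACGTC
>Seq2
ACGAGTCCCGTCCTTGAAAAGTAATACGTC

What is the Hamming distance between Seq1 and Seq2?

7

The sequences differ at positions 2 (A/C), 7 (G/C), 8 (T/C), 11 (G/T), 13 (T/C), 18 (T/A), 23 (G/A).
That gives 7 mismatches out of 30 aligned sites, so the Hamming distance is 7.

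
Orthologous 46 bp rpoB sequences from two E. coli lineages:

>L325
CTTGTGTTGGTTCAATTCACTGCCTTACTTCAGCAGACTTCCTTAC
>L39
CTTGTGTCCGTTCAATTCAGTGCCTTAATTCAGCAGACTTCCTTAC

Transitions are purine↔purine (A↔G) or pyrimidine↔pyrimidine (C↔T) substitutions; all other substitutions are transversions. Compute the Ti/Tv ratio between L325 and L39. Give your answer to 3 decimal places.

0.333

The sequences differ at positions 8 (T/C, transition), 9 (G/C, transversion), 20 (C/G, transversion), 28 (C/A, transversion).
Of the 4 differences, 1 transition and 3 transversions, so Ti/Tv = 1/3 = 0.333.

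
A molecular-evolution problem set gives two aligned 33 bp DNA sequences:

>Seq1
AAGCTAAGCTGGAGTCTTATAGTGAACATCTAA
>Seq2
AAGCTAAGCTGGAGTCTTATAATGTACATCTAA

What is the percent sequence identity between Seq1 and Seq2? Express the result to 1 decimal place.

93.9%

Differing sites — 22:G/A; 25:A/T.
31 of the 33 sites match, so the percent identity is 31/33 × 100 = 93.9%.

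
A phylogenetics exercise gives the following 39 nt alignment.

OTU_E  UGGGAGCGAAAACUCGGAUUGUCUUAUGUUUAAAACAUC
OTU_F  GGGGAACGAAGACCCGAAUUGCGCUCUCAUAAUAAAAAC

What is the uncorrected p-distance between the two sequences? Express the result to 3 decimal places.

0.385

The sequences differ at positions 1 (U/G), 6 (G/A), 11 (A/G), 14 (U/C), 17 (G/A), 22 (U/C), 23 (C/G), 24 (U/C), 26 (A/C), 28 (G/C), 29 (U/A), 31 (U/A), 33 (A/U), 36 (C/A), 38 (U/A).
There are 15 differences over 39 sites, so p = 15/39 = 0.385.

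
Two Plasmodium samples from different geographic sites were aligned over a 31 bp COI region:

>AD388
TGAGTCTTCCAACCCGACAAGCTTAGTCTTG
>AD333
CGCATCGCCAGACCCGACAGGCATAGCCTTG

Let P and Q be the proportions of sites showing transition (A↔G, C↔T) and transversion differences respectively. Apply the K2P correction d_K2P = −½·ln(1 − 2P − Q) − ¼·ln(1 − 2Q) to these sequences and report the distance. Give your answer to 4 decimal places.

The sequences differ at positions 1 (T/C, transition), 3 (A/C, transversion), 4 (G/A, transition), 7 (T/G, transversion), 8 (T/C, transition), 10 (C/A, transversion), 11 (A/G, transition), 20 (A/G, transition), 23 (T/A, transversion), 27 (T/C, transition).
Of the 10 differences, 6 transitions and 4 transversions over 31 sites: P = 6/31 = 0.193548, Q = 4/31 = 0.129032.
d = −0.5·ln(0.483872) − 0.25·ln(0.741936) = −0.5·(-0.725935) − 0.25·(-0.298492) = 0.4376.

0.4376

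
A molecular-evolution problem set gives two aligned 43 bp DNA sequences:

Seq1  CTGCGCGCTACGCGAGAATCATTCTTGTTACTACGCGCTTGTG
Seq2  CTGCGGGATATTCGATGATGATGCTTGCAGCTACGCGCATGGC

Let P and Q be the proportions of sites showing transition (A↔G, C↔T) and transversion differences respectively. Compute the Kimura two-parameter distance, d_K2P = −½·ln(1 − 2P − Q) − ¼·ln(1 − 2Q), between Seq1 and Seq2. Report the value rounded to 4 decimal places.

0.4276

Mismatches occur at site 6 (C↔G, transversion), site 8 (C↔A, transversion), site 11 (C↔T, transition), site 12 (G↔T, transversion), site 16 (G↔T, transversion), site 17 (A↔G, transition), site 20 (C↔G, transversion), site 23 (T↔G, transversion), site 28 (T↔C, transition), site 29 (T↔A, transversion), site 30 (A↔G, transition), site 39 (T↔A, transversion), site 42 (T↔G, transversion), site 43 (G↔C, transversion).
Of the 14 differences, 4 transitions and 10 transversions over 43 sites: P = 4/43 = 0.093023, Q = 10/43 = 0.232558.
d = −0.5·ln(0.581396) − 0.25·ln(0.534884) = −0.5·(-0.542323) − 0.25·(-0.625705) = 0.4276.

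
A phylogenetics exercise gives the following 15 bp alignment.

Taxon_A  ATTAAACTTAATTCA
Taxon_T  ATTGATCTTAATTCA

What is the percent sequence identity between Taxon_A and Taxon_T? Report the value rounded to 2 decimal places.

86.67%

Mismatches occur at site 4 (A/G), site 6 (A/T).
13 of the 15 sites match, so the percent identity is 13/15 × 100 = 86.67%.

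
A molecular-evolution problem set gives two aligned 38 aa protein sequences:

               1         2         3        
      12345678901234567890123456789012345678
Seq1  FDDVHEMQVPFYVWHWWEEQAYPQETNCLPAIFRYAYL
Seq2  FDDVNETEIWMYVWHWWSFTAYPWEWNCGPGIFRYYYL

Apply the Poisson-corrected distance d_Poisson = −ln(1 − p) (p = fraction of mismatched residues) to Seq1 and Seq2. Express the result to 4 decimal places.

Mismatches occur at site 5 (H→N), site 7 (M→T), site 8 (Q→E), site 9 (V→I), site 10 (P→W), site 11 (F→M), site 18 (E→S), site 19 (E→F), site 20 (Q→T), site 24 (Q→W), site 26 (T→W), site 29 (L→G), site 31 (A→G), site 36 (A→Y).
p = 14/38 = 0.368421.
d = −ln(1 − 0.368421) = −ln(0.631579) = 0.4595.

0.4595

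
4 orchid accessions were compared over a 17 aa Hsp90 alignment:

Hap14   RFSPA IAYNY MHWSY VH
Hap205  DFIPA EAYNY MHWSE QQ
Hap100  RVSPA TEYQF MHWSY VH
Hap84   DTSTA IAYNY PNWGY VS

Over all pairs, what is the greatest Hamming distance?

Pairwise Hamming distances:
  Hap14 vs Hap205: 6
  Hap14 vs Hap100: 5
  Hap14 vs Hap84: 7
  Hap205 vs Hap100: 10
  Hap205 vs Hap84: 10
  Hap100 vs Hap84: 11
The largest is 11, between Hap100 and Hap84.

11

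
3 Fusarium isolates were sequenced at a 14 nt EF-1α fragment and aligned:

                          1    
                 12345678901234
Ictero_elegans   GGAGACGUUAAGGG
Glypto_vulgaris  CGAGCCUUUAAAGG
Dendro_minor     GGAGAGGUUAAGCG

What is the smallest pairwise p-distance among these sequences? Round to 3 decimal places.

0.143

Pairwise Hamming distances:
  Ictero_elegans vs Glypto_vulgaris: 4
  Ictero_elegans vs Dendro_minor: 2
  Glypto_vulgaris vs Dendro_minor: 6
The smallest is 2 mismatches, between Ictero_elegans and Dendro_minor; p = 2/14 = 0.143.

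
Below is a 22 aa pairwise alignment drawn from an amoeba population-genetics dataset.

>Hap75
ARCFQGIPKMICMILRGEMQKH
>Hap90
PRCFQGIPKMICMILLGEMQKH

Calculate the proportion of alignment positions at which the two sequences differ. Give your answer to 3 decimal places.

0.091

Differing sites — 1:A/P; 16:R/L.
There are 2 differences over 22 sites, so p = 2/22 = 0.091.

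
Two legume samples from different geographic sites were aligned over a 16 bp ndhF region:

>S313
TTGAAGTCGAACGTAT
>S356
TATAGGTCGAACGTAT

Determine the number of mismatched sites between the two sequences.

3

Differing sites — 2:T/A; 3:G/T; 5:A/G.
That gives 3 mismatches out of 16 aligned sites, so the Hamming distance is 3.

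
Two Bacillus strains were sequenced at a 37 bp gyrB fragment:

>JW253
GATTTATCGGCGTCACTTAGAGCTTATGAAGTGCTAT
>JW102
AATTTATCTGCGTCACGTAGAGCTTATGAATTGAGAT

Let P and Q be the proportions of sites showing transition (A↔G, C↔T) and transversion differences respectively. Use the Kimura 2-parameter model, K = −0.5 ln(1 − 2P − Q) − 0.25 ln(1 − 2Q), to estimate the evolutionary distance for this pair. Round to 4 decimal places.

0.1836

Mismatches occur at site 1 (G/A, transition), site 9 (G/T, transversion), site 17 (T/G, transversion), site 31 (G/T, transversion), site 34 (C/A, transversion), site 35 (T/G, transversion).
Of the 6 differences, 1 transition and 5 transversions over 37 sites: P = 1/37 = 0.027027, Q = 5/37 = 0.135135.
d = −0.5·ln(0.810811) − 0.25·ln(0.729730) = −0.5·(-0.209720) − 0.25·(-0.315081) = 0.1836.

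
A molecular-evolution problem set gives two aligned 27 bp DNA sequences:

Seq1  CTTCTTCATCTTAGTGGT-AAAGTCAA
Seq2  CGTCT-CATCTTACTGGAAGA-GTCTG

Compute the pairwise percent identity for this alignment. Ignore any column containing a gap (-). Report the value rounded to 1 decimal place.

Excluding the 3 gap columns leaves 24 comparable sites.
Mismatches occur at site 2 (T→G), site 14 (G→C), site 18 (T→A), site 20 (A→G), site 26 (A→T), site 27 (A→G).
18 of the 24 comparable sites match, so the percent identity is 18/24 × 100 = 75.0%.

75.0%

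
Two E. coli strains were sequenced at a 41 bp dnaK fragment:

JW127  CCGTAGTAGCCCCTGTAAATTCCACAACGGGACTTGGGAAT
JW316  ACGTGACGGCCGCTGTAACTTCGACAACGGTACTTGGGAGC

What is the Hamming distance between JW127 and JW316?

11

Mismatches occur at site 1 (C↔A), site 5 (A↔G), site 6 (G↔A), site 7 (T↔C), site 8 (A↔G), site 12 (C↔G), site 19 (A↔C), site 23 (C↔G), site 31 (G↔T), site 40 (A↔G), site 41 (T↔C).
That gives 11 mismatches out of 41 aligned sites, so the Hamming distance is 11.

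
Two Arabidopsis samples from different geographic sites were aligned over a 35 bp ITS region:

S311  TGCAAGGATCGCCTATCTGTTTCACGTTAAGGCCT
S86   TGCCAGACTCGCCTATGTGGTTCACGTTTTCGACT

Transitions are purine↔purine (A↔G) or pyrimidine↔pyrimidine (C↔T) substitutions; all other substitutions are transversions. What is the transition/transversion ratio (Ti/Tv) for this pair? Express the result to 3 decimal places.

Differing sites — 4:A/C (Tv); 7:G/A (Ti); 8:A/C (Tv); 17:C/G (Tv); 20:T/G (Tv); 29:A/T (Tv); 30:A/T (Tv); 31:G/C (Tv); 33:C/A (Tv).
Of the 9 differences, 1 transition and 8 transversions, so Ti/Tv = 1/8 = 0.125.

0.125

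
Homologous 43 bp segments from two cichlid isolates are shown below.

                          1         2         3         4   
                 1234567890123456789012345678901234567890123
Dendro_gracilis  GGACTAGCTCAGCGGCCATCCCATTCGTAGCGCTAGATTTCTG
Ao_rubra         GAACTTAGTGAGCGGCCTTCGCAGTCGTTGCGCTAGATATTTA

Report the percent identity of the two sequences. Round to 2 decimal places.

Mismatches occur at site 2 (G↔A), site 6 (A↔T), site 7 (G↔A), site 8 (C↔G), site 10 (C↔G), site 18 (A↔T), site 21 (C↔G), site 24 (T↔G), site 29 (A↔T), site 39 (T↔A), site 41 (C↔T), site 43 (G↔A).
31 of the 43 sites match, so the percent identity is 31/43 × 100 = 72.09%.

72.09%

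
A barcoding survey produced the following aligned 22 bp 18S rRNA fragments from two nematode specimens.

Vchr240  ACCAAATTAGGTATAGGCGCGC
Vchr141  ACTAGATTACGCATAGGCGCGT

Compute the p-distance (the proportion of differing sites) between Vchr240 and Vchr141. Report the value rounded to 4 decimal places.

The sequences differ at positions 3 (C/T), 5 (A/G), 10 (G/C), 12 (T/C), 22 (C/T).
There are 5 differences over 22 sites, so p = 5/22 = 0.2273.

0.2273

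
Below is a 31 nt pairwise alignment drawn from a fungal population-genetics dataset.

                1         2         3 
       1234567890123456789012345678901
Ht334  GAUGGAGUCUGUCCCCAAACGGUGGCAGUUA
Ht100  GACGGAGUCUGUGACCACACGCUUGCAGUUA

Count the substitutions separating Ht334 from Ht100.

6

Differing sites — 3:U/C; 13:C/G; 14:C/A; 18:A/C; 22:G/C; 24:G/U.
That gives 6 mismatches out of 31 aligned sites, so the Hamming distance is 6.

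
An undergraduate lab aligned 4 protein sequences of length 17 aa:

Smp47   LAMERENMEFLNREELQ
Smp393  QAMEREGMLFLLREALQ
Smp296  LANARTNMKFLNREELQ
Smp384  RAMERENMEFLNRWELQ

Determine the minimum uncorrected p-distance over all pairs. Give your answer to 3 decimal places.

0.118

Pairwise Hamming distances:
  Smp47 vs Smp393: 5
  Smp47 vs Smp296: 4
  Smp47 vs Smp384: 2
  Smp393 vs Smp296: 8
  Smp393 vs Smp384: 6
  Smp296 vs Smp384: 6
The smallest is 2 mismatches, between Smp47 and Smp384; p = 2/17 = 0.118.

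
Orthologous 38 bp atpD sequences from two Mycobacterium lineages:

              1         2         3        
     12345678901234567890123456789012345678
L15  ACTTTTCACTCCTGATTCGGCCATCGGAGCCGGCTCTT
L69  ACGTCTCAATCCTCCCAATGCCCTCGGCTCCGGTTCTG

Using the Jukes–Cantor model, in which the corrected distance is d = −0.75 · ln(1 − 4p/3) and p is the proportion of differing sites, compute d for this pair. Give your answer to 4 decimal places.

0.5068

Differing sites — 3:T/G; 5:T/C; 9:C/A; 14:G/C; 15:A/C; 16:T/C; 17:T/A; 18:C/A; 19:G/T; 23:A/C; 28:A/C; 29:G/T; 34:C/T; 38:T/G.
p = 14/38 = 0.368421.
d = −0.75 · ln(1 − (4/3)·0.368421) = −0.75 · ln(0.508772) = −0.75 · (-0.675755) = 0.5068.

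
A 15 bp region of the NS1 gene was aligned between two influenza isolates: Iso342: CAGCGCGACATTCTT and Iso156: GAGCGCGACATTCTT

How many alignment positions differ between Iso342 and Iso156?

The sequences differ at position 1 (C/G).
That gives 1 mismatch out of 15 aligned sites, so the Hamming distance is 1.

1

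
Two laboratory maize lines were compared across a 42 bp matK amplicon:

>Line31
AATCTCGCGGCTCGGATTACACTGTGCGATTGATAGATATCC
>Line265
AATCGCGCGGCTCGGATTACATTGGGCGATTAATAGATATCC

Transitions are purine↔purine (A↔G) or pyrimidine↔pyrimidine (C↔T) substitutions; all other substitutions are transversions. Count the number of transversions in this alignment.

2

The sequences differ at positions 5 (T/G, transversion), 22 (C/T, transition), 25 (T/G, transversion), 32 (G/A, transition).
Of the 4 differences, 2 transitions and 2 transversions, so the answer is 2.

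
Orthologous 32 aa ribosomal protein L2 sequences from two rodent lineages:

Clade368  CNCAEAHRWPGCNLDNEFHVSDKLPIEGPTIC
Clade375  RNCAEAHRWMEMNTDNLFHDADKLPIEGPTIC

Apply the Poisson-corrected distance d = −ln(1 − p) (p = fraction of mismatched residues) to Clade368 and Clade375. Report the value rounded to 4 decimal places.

0.2877

The sequences differ at positions 1 (C/R), 10 (P/M), 11 (G/E), 12 (C/M), 14 (L/T), 17 (E/L), 20 (V/D), 21 (S/A).
p = 8/32 = 0.250000.
d = −ln(1 − 0.250000) = −ln(0.750000) = 0.2877.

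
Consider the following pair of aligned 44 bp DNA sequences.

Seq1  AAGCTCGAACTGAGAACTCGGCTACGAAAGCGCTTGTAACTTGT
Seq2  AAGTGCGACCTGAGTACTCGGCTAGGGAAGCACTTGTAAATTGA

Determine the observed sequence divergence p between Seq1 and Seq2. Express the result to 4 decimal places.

0.2045

Differing sites — 4:C/T; 5:T/G; 9:A/C; 15:A/T; 25:C/G; 27:A/G; 32:G/A; 40:C/A; 44:T/A.
There are 9 differences over 44 sites, so p = 9/44 = 0.2045.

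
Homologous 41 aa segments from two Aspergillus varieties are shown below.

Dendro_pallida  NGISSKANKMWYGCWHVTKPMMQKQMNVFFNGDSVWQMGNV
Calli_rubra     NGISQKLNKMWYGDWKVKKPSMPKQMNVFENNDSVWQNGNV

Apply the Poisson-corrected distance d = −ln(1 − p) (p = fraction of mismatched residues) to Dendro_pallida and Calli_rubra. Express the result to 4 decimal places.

0.2796

Differing sites — 5:S/Q; 7:A/L; 14:C/D; 16:H/K; 18:T/K; 21:M/S; 23:Q/P; 30:F/E; 32:G/N; 38:M/N.
p = 10/41 = 0.243902.
d = −ln(1 − 0.243902) = −ln(0.756098) = 0.2796.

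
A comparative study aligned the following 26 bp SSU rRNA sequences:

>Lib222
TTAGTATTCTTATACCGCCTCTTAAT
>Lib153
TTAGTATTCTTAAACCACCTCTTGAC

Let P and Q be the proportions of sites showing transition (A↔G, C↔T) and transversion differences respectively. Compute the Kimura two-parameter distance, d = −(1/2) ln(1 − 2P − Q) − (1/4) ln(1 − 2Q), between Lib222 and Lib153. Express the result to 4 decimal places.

Differing sites — 13:T/A (Tv); 17:G/A (Ti); 24:A/G (Ti); 26:T/C (Ti).
Of the 4 differences, 3 transitions and 1 transversion over 26 sites: P = 3/26 = 0.115385, Q = 1/26 = 0.038462.
d = −0.5·ln(0.730768) − 0.25·ln(0.923076) = −0.5·(-0.313659) − 0.25·(-0.080044) = 0.1768.

0.1768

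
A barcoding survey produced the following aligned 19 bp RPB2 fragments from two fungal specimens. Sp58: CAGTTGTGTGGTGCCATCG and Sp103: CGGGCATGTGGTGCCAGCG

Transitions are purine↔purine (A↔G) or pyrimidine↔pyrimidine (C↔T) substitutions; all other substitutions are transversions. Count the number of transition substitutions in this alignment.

3

Mismatches occur at site 2 (A/G, transition), site 4 (T/G, transversion), site 5 (T/C, transition), site 6 (G/A, transition), site 17 (T/G, transversion).
Of the 5 differences, 3 transitions and 2 transversions, so the answer is 3.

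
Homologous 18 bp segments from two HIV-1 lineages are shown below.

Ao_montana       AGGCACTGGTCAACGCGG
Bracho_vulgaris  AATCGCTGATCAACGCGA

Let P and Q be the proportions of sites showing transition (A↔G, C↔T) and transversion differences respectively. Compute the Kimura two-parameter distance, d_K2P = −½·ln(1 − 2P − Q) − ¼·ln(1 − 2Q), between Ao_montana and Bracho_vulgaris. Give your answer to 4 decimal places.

The sequences differ at positions 2 (G/A, transition), 3 (G/T, transversion), 5 (A/G, transition), 9 (G/A, transition), 18 (G/A, transition).
Of the 5 differences, 4 transitions and 1 transversion over 18 sites: P = 4/18 = 0.222222, Q = 1/18 = 0.055556.
d = −0.5·ln(0.500000) − 0.25·ln(0.888888) = −0.5·(-0.693147) − 0.25·(-0.117784) = 0.3760.

0.3760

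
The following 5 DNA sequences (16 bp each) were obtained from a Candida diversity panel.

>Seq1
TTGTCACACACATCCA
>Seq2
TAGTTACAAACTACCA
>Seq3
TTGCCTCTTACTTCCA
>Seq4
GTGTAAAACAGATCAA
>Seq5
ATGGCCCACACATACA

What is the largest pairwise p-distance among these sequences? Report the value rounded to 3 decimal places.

Pairwise Hamming distances:
  Seq1 vs Seq2: 5
  Seq1 vs Seq3: 5
  Seq1 vs Seq4: 5
  Seq1 vs Seq5: 4
  Seq2 vs Seq3: 7
  Seq2 vs Seq4: 9
  Seq2 vs Seq5: 9
  Seq3 vs Seq4: 10
  Seq3 vs Seq5: 7
  Seq4 vs Seq5: 8
The largest is 10 mismatches, between Seq3 and Seq4; p = 10/16 = 0.625.

0.625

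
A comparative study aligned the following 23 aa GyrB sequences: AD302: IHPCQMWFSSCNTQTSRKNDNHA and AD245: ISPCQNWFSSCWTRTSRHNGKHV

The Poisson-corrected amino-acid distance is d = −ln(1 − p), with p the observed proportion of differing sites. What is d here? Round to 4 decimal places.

Mismatches occur at site 2 (H↔S), site 6 (M↔N), site 12 (N↔W), site 14 (Q↔R), site 18 (K↔H), site 20 (D↔G), site 21 (N↔K), site 23 (A↔V).
p = 8/23 = 0.347826.
d = −ln(1 − 0.347826) = −ln(0.652174) = 0.4274.

0.4274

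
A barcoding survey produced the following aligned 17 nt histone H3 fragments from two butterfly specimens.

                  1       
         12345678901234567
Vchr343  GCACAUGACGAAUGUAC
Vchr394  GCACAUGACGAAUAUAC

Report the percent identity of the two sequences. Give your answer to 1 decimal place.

The sequences differ at position 14 (G/A).
16 of the 17 sites match, so the percent identity is 16/17 × 100 = 94.1%.

94.1%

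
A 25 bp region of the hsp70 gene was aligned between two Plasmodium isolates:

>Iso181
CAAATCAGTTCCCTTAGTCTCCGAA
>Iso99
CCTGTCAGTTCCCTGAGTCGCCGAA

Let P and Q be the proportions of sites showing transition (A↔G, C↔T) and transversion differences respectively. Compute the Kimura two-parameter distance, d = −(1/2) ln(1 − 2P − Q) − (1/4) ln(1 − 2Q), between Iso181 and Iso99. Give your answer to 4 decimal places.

0.2336

The sequences differ at positions 2 (A/C, transversion), 3 (A/T, transversion), 4 (A/G, transition), 15 (T/G, transversion), 20 (T/G, transversion).
Of the 5 differences, 1 transition and 4 transversions over 25 sites: P = 1/25 = 0.040000, Q = 4/25 = 0.160000.
d = −0.5·ln(0.760000) − 0.25·ln(0.680000) = −0.5·(-0.274437) − 0.25·(-0.385662) = 0.2336.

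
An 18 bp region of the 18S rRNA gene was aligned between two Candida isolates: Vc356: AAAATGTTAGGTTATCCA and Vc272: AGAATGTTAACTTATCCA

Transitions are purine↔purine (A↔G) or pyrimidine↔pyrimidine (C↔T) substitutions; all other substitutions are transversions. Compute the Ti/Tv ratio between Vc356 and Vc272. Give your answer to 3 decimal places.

2.000

Differing sites — 2:A/G (Ti); 10:G/A (Ti); 11:G/C (Tv).
Of the 3 differences, 2 transitions and 1 transversion, so Ti/Tv = 2/1 = 2.000.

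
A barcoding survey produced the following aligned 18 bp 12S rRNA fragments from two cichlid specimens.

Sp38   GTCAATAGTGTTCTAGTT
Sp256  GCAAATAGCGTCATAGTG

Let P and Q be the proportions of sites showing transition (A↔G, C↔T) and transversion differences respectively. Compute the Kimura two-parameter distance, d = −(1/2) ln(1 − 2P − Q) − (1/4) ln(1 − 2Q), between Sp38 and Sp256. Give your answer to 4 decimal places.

0.4479

The sequences differ at positions 2 (T/C, transition), 3 (C/A, transversion), 9 (T/C, transition), 12 (T/C, transition), 13 (C/A, transversion), 18 (T/G, transversion).
Of the 6 differences, 3 transitions and 3 transversions over 18 sites: P = 3/18 = 0.166667, Q = 3/18 = 0.166667.
d = −0.5·ln(0.499999) − 0.25·ln(0.666666) = −0.5·(-0.693149) − 0.25·(-0.405466) = 0.4479.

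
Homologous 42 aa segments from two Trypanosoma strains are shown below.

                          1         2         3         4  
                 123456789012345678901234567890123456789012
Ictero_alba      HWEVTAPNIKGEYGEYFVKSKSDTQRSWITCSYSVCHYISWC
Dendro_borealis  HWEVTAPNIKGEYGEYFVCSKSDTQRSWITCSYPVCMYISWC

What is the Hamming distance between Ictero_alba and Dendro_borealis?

Mismatches occur at site 19 (K/C), site 34 (S/P), site 37 (H/M).
That gives 3 mismatches out of 42 aligned sites, so the Hamming distance is 3.

3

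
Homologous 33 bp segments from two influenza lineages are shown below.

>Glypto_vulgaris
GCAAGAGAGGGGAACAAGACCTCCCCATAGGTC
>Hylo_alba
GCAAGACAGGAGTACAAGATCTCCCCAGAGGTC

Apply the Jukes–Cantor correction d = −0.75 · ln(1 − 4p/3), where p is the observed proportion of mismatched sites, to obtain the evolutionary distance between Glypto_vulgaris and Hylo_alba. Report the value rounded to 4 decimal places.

The sequences differ at positions 7 (G/C), 11 (G/A), 13 (A/T), 20 (C/T), 28 (T/G).
p = 5/33 = 0.151515.
d = −0.75 · ln(1 − (4/3)·0.151515) = −0.75 · ln(0.797980) = −0.75 · (-0.225672) = 0.1693.

0.1693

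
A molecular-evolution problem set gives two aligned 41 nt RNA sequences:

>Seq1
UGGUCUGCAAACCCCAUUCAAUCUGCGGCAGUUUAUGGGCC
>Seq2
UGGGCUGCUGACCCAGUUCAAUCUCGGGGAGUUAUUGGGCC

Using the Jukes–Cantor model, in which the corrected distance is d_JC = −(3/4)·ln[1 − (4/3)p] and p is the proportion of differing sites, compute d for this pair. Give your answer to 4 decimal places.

0.2950

Mismatches occur at site 4 (U/G), site 9 (A/U), site 10 (A/G), site 15 (C/A), site 16 (A/G), site 25 (G/C), site 26 (C/G), site 29 (C/G), site 34 (U/A), site 35 (A/U).
p = 10/41 = 0.243902.
d = −0.75 · ln(1 − (4/3)·0.243902) = −0.75 · ln(0.674797) = −0.75 · (-0.393343) = 0.2950.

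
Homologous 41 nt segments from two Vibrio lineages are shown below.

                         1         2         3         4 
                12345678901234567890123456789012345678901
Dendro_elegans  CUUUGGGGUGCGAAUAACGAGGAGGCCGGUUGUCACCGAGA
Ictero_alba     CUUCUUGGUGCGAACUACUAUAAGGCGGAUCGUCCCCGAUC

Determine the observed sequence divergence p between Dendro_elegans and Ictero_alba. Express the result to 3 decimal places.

Mismatches occur at site 4 (U↔C), site 5 (G↔U), site 6 (G↔U), site 15 (U↔C), site 16 (A↔U), site 19 (G↔U), site 21 (G↔U), site 22 (G↔A), site 27 (C↔G), site 29 (G↔A), site 31 (U↔C), site 35 (A↔C), site 40 (G↔U), site 41 (A↔C).
There are 14 differences over 41 sites, so p = 14/41 = 0.341.

0.341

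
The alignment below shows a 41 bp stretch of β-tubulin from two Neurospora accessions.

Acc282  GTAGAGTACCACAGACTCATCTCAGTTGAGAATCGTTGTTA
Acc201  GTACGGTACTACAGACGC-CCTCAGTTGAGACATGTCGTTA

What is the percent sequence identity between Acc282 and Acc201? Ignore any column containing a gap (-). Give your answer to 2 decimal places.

77.50%

Excluding the 1 gap column leaves 40 comparable sites.
The sequences differ at positions 4 (G/C), 5 (A/G), 10 (C/T), 17 (T/G), 20 (T/C), 32 (A/C), 33 (T/A), 34 (C/T), 37 (T/C).
31 of the 40 comparable sites match, so the percent identity is 31/40 × 100 = 77.50%.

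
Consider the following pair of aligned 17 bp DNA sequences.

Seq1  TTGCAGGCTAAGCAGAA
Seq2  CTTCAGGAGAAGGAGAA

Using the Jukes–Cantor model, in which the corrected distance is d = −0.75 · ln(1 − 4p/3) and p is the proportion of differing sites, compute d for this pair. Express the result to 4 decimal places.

0.3734

The sequences differ at positions 1 (T/C), 3 (G/T), 8 (C/A), 9 (T/G), 13 (C/G).
p = 5/17 = 0.294118.
d = −0.75 · ln(1 − (4/3)·0.294118) = −0.75 · ln(0.607843) = −0.75 · (-0.497839) = 0.3734.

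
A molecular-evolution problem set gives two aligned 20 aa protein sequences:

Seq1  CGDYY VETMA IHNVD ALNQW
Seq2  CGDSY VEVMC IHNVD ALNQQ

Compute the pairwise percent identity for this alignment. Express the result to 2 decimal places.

80.00%

Mismatches occur at site 4 (Y↔S), site 8 (T↔V), site 10 (A↔C), site 20 (W↔Q).
16 of the 20 sites match, so the percent identity is 16/20 × 100 = 80.00%.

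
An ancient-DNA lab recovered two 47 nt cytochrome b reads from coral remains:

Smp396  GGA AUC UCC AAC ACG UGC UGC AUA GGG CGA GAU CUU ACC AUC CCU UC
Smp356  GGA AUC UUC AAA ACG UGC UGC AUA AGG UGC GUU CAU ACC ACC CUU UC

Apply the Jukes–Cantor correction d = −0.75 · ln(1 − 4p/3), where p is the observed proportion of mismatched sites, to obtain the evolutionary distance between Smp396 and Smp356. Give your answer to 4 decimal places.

0.2211

The sequences differ at positions 8 (C/U), 12 (C/A), 25 (G/A), 28 (C/U), 30 (A/C), 32 (A/U), 35 (U/A), 41 (U/C), 44 (C/U).
p = 9/47 = 0.191489.
d = −0.75 · ln(1 − (4/3)·0.191489) = −0.75 · ln(0.744681) = −0.75 · (-0.294799) = 0.2211.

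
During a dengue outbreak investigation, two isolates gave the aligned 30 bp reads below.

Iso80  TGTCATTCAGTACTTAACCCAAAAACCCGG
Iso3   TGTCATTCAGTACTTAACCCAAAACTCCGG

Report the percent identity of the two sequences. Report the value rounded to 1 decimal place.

93.3%

Differing sites — 25:A/C; 26:C/T.
28 of the 30 sites match, so the percent identity is 28/30 × 100 = 93.3%.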